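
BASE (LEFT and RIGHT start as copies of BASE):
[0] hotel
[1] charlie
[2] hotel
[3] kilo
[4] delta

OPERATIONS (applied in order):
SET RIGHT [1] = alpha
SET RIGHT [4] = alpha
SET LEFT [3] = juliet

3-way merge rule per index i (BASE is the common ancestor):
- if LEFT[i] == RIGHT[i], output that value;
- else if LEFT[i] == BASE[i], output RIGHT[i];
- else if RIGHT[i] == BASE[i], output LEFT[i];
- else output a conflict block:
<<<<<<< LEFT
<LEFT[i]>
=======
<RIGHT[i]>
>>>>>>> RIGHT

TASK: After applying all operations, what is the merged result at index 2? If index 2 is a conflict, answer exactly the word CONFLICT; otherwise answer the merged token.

Final LEFT:  [hotel, charlie, hotel, juliet, delta]
Final RIGHT: [hotel, alpha, hotel, kilo, alpha]
i=0: L=hotel R=hotel -> agree -> hotel
i=1: L=charlie=BASE, R=alpha -> take RIGHT -> alpha
i=2: L=hotel R=hotel -> agree -> hotel
i=3: L=juliet, R=kilo=BASE -> take LEFT -> juliet
i=4: L=delta=BASE, R=alpha -> take RIGHT -> alpha
Index 2 -> hotel

Answer: hotel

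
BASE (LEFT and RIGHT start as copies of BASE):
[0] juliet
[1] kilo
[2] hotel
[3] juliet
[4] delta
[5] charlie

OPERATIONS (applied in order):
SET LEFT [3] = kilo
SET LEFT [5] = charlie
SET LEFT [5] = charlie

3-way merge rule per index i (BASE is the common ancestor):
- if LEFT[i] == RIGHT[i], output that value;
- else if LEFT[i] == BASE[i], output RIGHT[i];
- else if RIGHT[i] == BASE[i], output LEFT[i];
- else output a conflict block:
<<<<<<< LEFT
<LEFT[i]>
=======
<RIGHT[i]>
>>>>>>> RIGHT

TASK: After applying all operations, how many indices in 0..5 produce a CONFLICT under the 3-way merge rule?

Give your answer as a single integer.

Answer: 0

Derivation:
Final LEFT:  [juliet, kilo, hotel, kilo, delta, charlie]
Final RIGHT: [juliet, kilo, hotel, juliet, delta, charlie]
i=0: L=juliet R=juliet -> agree -> juliet
i=1: L=kilo R=kilo -> agree -> kilo
i=2: L=hotel R=hotel -> agree -> hotel
i=3: L=kilo, R=juliet=BASE -> take LEFT -> kilo
i=4: L=delta R=delta -> agree -> delta
i=5: L=charlie R=charlie -> agree -> charlie
Conflict count: 0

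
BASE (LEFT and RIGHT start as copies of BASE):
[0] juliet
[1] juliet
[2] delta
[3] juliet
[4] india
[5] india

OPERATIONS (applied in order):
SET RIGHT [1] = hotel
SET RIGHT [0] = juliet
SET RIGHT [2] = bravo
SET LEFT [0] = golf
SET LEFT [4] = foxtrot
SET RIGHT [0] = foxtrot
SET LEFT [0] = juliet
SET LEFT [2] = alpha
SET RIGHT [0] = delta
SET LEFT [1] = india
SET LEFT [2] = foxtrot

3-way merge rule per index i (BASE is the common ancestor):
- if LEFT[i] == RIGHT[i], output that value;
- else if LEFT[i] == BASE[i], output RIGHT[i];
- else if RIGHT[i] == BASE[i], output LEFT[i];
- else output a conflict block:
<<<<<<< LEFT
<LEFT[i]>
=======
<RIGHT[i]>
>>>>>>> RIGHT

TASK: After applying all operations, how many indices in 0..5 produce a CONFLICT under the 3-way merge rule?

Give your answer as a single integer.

Final LEFT:  [juliet, india, foxtrot, juliet, foxtrot, india]
Final RIGHT: [delta, hotel, bravo, juliet, india, india]
i=0: L=juliet=BASE, R=delta -> take RIGHT -> delta
i=1: BASE=juliet L=india R=hotel all differ -> CONFLICT
i=2: BASE=delta L=foxtrot R=bravo all differ -> CONFLICT
i=3: L=juliet R=juliet -> agree -> juliet
i=4: L=foxtrot, R=india=BASE -> take LEFT -> foxtrot
i=5: L=india R=india -> agree -> india
Conflict count: 2

Answer: 2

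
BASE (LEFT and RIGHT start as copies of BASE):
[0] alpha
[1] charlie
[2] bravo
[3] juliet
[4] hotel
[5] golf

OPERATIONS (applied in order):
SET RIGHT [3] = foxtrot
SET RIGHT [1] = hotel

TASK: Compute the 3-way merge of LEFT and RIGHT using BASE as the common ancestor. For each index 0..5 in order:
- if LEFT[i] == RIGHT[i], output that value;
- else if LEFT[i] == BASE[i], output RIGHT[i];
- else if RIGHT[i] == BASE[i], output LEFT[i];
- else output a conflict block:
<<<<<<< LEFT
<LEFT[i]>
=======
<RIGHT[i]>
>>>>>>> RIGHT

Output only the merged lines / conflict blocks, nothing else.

Answer: alpha
hotel
bravo
foxtrot
hotel
golf

Derivation:
Final LEFT:  [alpha, charlie, bravo, juliet, hotel, golf]
Final RIGHT: [alpha, hotel, bravo, foxtrot, hotel, golf]
i=0: L=alpha R=alpha -> agree -> alpha
i=1: L=charlie=BASE, R=hotel -> take RIGHT -> hotel
i=2: L=bravo R=bravo -> agree -> bravo
i=3: L=juliet=BASE, R=foxtrot -> take RIGHT -> foxtrot
i=4: L=hotel R=hotel -> agree -> hotel
i=5: L=golf R=golf -> agree -> golf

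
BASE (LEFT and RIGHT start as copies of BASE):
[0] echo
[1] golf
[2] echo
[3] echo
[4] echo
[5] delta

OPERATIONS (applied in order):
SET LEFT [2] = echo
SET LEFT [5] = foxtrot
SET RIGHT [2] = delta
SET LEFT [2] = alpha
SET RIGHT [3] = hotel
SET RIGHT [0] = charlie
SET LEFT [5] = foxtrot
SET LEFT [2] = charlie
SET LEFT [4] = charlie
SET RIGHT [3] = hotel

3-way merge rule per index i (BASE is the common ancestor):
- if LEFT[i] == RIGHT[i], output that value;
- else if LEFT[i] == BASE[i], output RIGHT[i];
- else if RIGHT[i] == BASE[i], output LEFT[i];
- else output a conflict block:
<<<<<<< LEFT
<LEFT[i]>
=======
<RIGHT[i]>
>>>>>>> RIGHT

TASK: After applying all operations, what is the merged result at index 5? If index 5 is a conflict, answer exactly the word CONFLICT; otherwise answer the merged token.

Final LEFT:  [echo, golf, charlie, echo, charlie, foxtrot]
Final RIGHT: [charlie, golf, delta, hotel, echo, delta]
i=0: L=echo=BASE, R=charlie -> take RIGHT -> charlie
i=1: L=golf R=golf -> agree -> golf
i=2: BASE=echo L=charlie R=delta all differ -> CONFLICT
i=3: L=echo=BASE, R=hotel -> take RIGHT -> hotel
i=4: L=charlie, R=echo=BASE -> take LEFT -> charlie
i=5: L=foxtrot, R=delta=BASE -> take LEFT -> foxtrot
Index 5 -> foxtrot

Answer: foxtrot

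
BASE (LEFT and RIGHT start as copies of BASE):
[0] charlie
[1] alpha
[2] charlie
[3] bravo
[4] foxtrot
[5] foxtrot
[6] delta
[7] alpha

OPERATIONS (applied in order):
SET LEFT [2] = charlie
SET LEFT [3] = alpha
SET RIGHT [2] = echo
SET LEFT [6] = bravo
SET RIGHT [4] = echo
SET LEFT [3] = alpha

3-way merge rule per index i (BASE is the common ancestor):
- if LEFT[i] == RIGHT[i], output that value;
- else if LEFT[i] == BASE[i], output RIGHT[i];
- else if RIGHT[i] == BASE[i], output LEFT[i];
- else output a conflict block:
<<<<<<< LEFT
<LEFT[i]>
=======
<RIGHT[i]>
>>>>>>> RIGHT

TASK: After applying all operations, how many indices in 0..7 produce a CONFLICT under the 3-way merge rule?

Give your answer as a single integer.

Answer: 0

Derivation:
Final LEFT:  [charlie, alpha, charlie, alpha, foxtrot, foxtrot, bravo, alpha]
Final RIGHT: [charlie, alpha, echo, bravo, echo, foxtrot, delta, alpha]
i=0: L=charlie R=charlie -> agree -> charlie
i=1: L=alpha R=alpha -> agree -> alpha
i=2: L=charlie=BASE, R=echo -> take RIGHT -> echo
i=3: L=alpha, R=bravo=BASE -> take LEFT -> alpha
i=4: L=foxtrot=BASE, R=echo -> take RIGHT -> echo
i=5: L=foxtrot R=foxtrot -> agree -> foxtrot
i=6: L=bravo, R=delta=BASE -> take LEFT -> bravo
i=7: L=alpha R=alpha -> agree -> alpha
Conflict count: 0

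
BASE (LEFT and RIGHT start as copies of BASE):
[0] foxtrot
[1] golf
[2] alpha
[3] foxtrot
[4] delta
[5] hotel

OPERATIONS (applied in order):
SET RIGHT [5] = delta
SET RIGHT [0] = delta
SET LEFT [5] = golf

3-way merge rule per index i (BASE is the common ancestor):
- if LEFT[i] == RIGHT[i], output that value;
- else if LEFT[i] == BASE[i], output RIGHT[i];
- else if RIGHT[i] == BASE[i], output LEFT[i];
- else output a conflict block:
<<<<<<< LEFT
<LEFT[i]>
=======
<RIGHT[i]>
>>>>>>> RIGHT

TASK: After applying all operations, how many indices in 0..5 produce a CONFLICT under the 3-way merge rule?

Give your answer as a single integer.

Answer: 1

Derivation:
Final LEFT:  [foxtrot, golf, alpha, foxtrot, delta, golf]
Final RIGHT: [delta, golf, alpha, foxtrot, delta, delta]
i=0: L=foxtrot=BASE, R=delta -> take RIGHT -> delta
i=1: L=golf R=golf -> agree -> golf
i=2: L=alpha R=alpha -> agree -> alpha
i=3: L=foxtrot R=foxtrot -> agree -> foxtrot
i=4: L=delta R=delta -> agree -> delta
i=5: BASE=hotel L=golf R=delta all differ -> CONFLICT
Conflict count: 1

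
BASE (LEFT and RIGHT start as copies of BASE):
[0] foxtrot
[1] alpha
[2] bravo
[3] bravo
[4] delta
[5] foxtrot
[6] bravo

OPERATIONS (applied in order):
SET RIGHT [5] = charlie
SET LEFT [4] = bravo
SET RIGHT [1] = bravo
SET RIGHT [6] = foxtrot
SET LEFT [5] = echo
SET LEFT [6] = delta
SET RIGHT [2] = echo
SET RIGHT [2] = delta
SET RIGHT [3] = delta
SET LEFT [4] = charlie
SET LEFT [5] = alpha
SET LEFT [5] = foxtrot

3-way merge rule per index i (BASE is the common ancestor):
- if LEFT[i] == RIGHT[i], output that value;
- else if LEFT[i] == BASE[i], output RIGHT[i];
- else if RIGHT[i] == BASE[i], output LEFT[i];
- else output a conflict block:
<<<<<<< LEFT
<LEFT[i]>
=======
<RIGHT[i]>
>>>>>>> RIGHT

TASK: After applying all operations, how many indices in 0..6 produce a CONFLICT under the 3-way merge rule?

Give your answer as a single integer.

Final LEFT:  [foxtrot, alpha, bravo, bravo, charlie, foxtrot, delta]
Final RIGHT: [foxtrot, bravo, delta, delta, delta, charlie, foxtrot]
i=0: L=foxtrot R=foxtrot -> agree -> foxtrot
i=1: L=alpha=BASE, R=bravo -> take RIGHT -> bravo
i=2: L=bravo=BASE, R=delta -> take RIGHT -> delta
i=3: L=bravo=BASE, R=delta -> take RIGHT -> delta
i=4: L=charlie, R=delta=BASE -> take LEFT -> charlie
i=5: L=foxtrot=BASE, R=charlie -> take RIGHT -> charlie
i=6: BASE=bravo L=delta R=foxtrot all differ -> CONFLICT
Conflict count: 1

Answer: 1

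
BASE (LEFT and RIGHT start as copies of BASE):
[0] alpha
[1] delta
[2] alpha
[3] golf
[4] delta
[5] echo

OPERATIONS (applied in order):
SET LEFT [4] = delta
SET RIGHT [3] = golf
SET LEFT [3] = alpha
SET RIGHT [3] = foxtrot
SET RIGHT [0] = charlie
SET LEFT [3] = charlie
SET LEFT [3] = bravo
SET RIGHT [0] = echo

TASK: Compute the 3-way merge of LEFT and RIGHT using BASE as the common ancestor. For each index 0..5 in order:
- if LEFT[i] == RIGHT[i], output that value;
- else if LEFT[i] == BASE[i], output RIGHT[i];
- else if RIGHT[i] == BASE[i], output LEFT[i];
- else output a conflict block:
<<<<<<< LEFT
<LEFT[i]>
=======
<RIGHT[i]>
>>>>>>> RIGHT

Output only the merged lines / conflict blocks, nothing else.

Final LEFT:  [alpha, delta, alpha, bravo, delta, echo]
Final RIGHT: [echo, delta, alpha, foxtrot, delta, echo]
i=0: L=alpha=BASE, R=echo -> take RIGHT -> echo
i=1: L=delta R=delta -> agree -> delta
i=2: L=alpha R=alpha -> agree -> alpha
i=3: BASE=golf L=bravo R=foxtrot all differ -> CONFLICT
i=4: L=delta R=delta -> agree -> delta
i=5: L=echo R=echo -> agree -> echo

Answer: echo
delta
alpha
<<<<<<< LEFT
bravo
=======
foxtrot
>>>>>>> RIGHT
delta
echo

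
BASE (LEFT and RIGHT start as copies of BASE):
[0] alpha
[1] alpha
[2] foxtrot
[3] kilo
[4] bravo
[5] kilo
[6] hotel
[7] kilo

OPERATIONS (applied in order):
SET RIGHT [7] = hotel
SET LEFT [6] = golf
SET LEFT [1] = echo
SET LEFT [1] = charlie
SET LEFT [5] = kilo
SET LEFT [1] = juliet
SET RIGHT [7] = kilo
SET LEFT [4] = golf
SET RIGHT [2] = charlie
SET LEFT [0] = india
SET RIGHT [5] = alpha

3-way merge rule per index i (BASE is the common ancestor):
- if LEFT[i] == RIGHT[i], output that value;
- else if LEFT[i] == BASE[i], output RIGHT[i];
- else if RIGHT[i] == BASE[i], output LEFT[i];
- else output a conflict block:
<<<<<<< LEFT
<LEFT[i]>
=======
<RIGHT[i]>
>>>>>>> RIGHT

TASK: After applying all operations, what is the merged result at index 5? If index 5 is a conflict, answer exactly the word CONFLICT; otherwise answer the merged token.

Answer: alpha

Derivation:
Final LEFT:  [india, juliet, foxtrot, kilo, golf, kilo, golf, kilo]
Final RIGHT: [alpha, alpha, charlie, kilo, bravo, alpha, hotel, kilo]
i=0: L=india, R=alpha=BASE -> take LEFT -> india
i=1: L=juliet, R=alpha=BASE -> take LEFT -> juliet
i=2: L=foxtrot=BASE, R=charlie -> take RIGHT -> charlie
i=3: L=kilo R=kilo -> agree -> kilo
i=4: L=golf, R=bravo=BASE -> take LEFT -> golf
i=5: L=kilo=BASE, R=alpha -> take RIGHT -> alpha
i=6: L=golf, R=hotel=BASE -> take LEFT -> golf
i=7: L=kilo R=kilo -> agree -> kilo
Index 5 -> alpha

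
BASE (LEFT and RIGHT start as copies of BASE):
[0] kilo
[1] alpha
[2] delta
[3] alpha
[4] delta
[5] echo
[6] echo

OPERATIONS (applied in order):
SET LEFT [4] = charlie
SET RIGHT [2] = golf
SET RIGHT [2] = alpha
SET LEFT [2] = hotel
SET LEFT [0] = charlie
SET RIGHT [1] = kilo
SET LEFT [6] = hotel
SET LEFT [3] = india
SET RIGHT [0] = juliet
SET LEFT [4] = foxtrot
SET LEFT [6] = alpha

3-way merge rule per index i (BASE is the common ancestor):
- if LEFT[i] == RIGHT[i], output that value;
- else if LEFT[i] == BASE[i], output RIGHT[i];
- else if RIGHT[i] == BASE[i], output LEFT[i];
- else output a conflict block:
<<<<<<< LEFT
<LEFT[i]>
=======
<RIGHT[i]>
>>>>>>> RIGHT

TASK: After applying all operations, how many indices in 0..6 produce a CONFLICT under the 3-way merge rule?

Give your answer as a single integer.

Answer: 2

Derivation:
Final LEFT:  [charlie, alpha, hotel, india, foxtrot, echo, alpha]
Final RIGHT: [juliet, kilo, alpha, alpha, delta, echo, echo]
i=0: BASE=kilo L=charlie R=juliet all differ -> CONFLICT
i=1: L=alpha=BASE, R=kilo -> take RIGHT -> kilo
i=2: BASE=delta L=hotel R=alpha all differ -> CONFLICT
i=3: L=india, R=alpha=BASE -> take LEFT -> india
i=4: L=foxtrot, R=delta=BASE -> take LEFT -> foxtrot
i=5: L=echo R=echo -> agree -> echo
i=6: L=alpha, R=echo=BASE -> take LEFT -> alpha
Conflict count: 2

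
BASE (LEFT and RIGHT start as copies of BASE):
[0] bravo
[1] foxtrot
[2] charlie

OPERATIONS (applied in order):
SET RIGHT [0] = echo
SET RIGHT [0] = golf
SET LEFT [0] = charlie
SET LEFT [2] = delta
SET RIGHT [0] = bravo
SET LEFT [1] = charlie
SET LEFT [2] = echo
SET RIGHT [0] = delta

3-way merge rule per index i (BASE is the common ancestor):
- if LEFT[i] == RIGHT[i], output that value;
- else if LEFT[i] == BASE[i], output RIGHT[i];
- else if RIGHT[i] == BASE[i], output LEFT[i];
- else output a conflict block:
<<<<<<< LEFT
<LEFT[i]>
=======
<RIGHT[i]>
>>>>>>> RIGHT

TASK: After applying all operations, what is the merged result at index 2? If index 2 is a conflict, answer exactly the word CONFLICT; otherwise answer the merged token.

Final LEFT:  [charlie, charlie, echo]
Final RIGHT: [delta, foxtrot, charlie]
i=0: BASE=bravo L=charlie R=delta all differ -> CONFLICT
i=1: L=charlie, R=foxtrot=BASE -> take LEFT -> charlie
i=2: L=echo, R=charlie=BASE -> take LEFT -> echo
Index 2 -> echo

Answer: echo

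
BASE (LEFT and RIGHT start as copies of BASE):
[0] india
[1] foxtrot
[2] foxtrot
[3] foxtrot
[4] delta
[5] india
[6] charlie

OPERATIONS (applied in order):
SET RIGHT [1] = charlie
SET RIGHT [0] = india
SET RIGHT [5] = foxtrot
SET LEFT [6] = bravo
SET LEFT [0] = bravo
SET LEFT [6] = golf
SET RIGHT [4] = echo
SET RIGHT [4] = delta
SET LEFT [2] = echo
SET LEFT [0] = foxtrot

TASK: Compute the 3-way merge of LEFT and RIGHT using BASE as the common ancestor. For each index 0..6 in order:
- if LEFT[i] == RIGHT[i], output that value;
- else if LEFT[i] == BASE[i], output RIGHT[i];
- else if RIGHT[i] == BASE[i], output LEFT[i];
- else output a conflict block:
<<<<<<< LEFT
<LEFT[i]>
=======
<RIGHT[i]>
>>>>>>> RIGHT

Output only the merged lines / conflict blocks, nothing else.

Answer: foxtrot
charlie
echo
foxtrot
delta
foxtrot
golf

Derivation:
Final LEFT:  [foxtrot, foxtrot, echo, foxtrot, delta, india, golf]
Final RIGHT: [india, charlie, foxtrot, foxtrot, delta, foxtrot, charlie]
i=0: L=foxtrot, R=india=BASE -> take LEFT -> foxtrot
i=1: L=foxtrot=BASE, R=charlie -> take RIGHT -> charlie
i=2: L=echo, R=foxtrot=BASE -> take LEFT -> echo
i=3: L=foxtrot R=foxtrot -> agree -> foxtrot
i=4: L=delta R=delta -> agree -> delta
i=5: L=india=BASE, R=foxtrot -> take RIGHT -> foxtrot
i=6: L=golf, R=charlie=BASE -> take LEFT -> golf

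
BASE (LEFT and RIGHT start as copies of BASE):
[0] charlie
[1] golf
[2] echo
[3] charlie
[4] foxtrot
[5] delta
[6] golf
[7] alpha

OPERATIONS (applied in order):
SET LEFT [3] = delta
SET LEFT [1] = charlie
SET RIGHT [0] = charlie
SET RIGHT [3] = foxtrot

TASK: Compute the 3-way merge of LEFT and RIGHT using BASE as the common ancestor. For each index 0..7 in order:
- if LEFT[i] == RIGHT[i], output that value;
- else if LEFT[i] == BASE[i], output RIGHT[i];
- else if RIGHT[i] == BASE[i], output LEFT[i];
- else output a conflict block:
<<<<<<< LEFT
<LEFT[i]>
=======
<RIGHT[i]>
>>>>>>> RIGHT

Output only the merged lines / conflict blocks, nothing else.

Answer: charlie
charlie
echo
<<<<<<< LEFT
delta
=======
foxtrot
>>>>>>> RIGHT
foxtrot
delta
golf
alpha

Derivation:
Final LEFT:  [charlie, charlie, echo, delta, foxtrot, delta, golf, alpha]
Final RIGHT: [charlie, golf, echo, foxtrot, foxtrot, delta, golf, alpha]
i=0: L=charlie R=charlie -> agree -> charlie
i=1: L=charlie, R=golf=BASE -> take LEFT -> charlie
i=2: L=echo R=echo -> agree -> echo
i=3: BASE=charlie L=delta R=foxtrot all differ -> CONFLICT
i=4: L=foxtrot R=foxtrot -> agree -> foxtrot
i=5: L=delta R=delta -> agree -> delta
i=6: L=golf R=golf -> agree -> golf
i=7: L=alpha R=alpha -> agree -> alpha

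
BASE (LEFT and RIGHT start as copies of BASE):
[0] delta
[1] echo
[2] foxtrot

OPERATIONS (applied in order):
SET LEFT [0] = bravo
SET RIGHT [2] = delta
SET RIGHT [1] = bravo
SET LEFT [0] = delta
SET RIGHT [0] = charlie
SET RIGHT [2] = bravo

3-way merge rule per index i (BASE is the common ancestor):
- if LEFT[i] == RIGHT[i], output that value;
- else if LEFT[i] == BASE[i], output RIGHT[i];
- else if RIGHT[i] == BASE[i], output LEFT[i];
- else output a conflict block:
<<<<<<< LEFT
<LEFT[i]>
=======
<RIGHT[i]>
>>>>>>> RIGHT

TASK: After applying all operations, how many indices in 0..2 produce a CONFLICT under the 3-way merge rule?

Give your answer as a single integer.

Answer: 0

Derivation:
Final LEFT:  [delta, echo, foxtrot]
Final RIGHT: [charlie, bravo, bravo]
i=0: L=delta=BASE, R=charlie -> take RIGHT -> charlie
i=1: L=echo=BASE, R=bravo -> take RIGHT -> bravo
i=2: L=foxtrot=BASE, R=bravo -> take RIGHT -> bravo
Conflict count: 0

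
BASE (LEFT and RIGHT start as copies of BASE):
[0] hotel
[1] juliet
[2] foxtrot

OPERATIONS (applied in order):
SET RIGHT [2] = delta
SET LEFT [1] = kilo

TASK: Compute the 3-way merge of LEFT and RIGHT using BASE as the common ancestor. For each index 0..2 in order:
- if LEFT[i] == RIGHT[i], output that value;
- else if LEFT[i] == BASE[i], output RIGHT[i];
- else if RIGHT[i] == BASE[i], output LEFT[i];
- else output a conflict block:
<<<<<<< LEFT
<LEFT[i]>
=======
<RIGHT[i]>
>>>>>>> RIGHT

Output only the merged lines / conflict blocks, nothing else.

Final LEFT:  [hotel, kilo, foxtrot]
Final RIGHT: [hotel, juliet, delta]
i=0: L=hotel R=hotel -> agree -> hotel
i=1: L=kilo, R=juliet=BASE -> take LEFT -> kilo
i=2: L=foxtrot=BASE, R=delta -> take RIGHT -> delta

Answer: hotel
kilo
delta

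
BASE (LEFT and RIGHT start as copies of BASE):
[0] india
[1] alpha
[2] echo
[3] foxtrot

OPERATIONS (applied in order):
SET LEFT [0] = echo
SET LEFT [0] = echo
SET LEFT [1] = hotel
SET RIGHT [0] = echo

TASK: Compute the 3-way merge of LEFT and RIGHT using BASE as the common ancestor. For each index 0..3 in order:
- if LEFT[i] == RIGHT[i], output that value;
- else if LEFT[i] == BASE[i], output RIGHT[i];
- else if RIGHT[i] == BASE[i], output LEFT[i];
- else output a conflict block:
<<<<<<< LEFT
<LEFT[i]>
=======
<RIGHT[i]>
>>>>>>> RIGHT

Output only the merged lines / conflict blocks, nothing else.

Final LEFT:  [echo, hotel, echo, foxtrot]
Final RIGHT: [echo, alpha, echo, foxtrot]
i=0: L=echo R=echo -> agree -> echo
i=1: L=hotel, R=alpha=BASE -> take LEFT -> hotel
i=2: L=echo R=echo -> agree -> echo
i=3: L=foxtrot R=foxtrot -> agree -> foxtrot

Answer: echo
hotel
echo
foxtrot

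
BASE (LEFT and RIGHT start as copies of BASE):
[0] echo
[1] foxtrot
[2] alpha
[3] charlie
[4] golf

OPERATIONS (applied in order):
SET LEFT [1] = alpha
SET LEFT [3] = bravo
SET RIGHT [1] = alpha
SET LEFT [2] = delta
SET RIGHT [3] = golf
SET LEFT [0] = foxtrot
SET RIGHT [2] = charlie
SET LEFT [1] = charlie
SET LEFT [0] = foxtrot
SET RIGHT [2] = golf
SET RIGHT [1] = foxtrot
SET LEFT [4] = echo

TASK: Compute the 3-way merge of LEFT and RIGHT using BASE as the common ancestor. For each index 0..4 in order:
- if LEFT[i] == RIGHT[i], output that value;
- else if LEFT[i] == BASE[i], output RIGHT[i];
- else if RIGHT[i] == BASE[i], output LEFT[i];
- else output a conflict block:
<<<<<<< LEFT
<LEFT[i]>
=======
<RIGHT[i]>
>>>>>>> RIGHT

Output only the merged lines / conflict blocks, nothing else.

Final LEFT:  [foxtrot, charlie, delta, bravo, echo]
Final RIGHT: [echo, foxtrot, golf, golf, golf]
i=0: L=foxtrot, R=echo=BASE -> take LEFT -> foxtrot
i=1: L=charlie, R=foxtrot=BASE -> take LEFT -> charlie
i=2: BASE=alpha L=delta R=golf all differ -> CONFLICT
i=3: BASE=charlie L=bravo R=golf all differ -> CONFLICT
i=4: L=echo, R=golf=BASE -> take LEFT -> echo

Answer: foxtrot
charlie
<<<<<<< LEFT
delta
=======
golf
>>>>>>> RIGHT
<<<<<<< LEFT
bravo
=======
golf
>>>>>>> RIGHT
echo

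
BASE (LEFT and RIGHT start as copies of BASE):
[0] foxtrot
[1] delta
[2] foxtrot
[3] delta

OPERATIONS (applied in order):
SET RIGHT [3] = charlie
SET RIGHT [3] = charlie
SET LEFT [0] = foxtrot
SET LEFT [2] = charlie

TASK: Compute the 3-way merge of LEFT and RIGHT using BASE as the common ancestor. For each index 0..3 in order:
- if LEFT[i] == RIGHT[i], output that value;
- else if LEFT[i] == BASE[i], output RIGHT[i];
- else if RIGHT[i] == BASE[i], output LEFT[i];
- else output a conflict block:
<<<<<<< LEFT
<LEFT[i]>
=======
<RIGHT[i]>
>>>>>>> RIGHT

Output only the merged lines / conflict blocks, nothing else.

Final LEFT:  [foxtrot, delta, charlie, delta]
Final RIGHT: [foxtrot, delta, foxtrot, charlie]
i=0: L=foxtrot R=foxtrot -> agree -> foxtrot
i=1: L=delta R=delta -> agree -> delta
i=2: L=charlie, R=foxtrot=BASE -> take LEFT -> charlie
i=3: L=delta=BASE, R=charlie -> take RIGHT -> charlie

Answer: foxtrot
delta
charlie
charlie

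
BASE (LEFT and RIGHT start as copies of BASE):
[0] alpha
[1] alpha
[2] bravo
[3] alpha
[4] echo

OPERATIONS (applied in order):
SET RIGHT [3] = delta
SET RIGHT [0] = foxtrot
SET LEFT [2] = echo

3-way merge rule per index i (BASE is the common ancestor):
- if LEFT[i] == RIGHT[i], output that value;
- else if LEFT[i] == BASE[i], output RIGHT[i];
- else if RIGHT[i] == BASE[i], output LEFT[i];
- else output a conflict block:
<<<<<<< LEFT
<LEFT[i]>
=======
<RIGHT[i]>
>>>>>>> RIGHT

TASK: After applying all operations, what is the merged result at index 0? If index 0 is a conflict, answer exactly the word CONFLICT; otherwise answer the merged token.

Final LEFT:  [alpha, alpha, echo, alpha, echo]
Final RIGHT: [foxtrot, alpha, bravo, delta, echo]
i=0: L=alpha=BASE, R=foxtrot -> take RIGHT -> foxtrot
i=1: L=alpha R=alpha -> agree -> alpha
i=2: L=echo, R=bravo=BASE -> take LEFT -> echo
i=3: L=alpha=BASE, R=delta -> take RIGHT -> delta
i=4: L=echo R=echo -> agree -> echo
Index 0 -> foxtrot

Answer: foxtrot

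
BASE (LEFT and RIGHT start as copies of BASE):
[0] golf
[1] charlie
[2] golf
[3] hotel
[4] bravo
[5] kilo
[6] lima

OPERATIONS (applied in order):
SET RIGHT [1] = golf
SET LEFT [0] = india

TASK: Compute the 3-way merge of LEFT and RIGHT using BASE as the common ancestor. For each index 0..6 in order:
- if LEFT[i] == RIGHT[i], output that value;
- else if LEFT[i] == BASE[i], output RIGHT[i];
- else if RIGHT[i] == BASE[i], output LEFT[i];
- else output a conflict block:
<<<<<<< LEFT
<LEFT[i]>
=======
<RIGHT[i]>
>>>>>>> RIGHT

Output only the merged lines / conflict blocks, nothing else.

Final LEFT:  [india, charlie, golf, hotel, bravo, kilo, lima]
Final RIGHT: [golf, golf, golf, hotel, bravo, kilo, lima]
i=0: L=india, R=golf=BASE -> take LEFT -> india
i=1: L=charlie=BASE, R=golf -> take RIGHT -> golf
i=2: L=golf R=golf -> agree -> golf
i=3: L=hotel R=hotel -> agree -> hotel
i=4: L=bravo R=bravo -> agree -> bravo
i=5: L=kilo R=kilo -> agree -> kilo
i=6: L=lima R=lima -> agree -> lima

Answer: india
golf
golf
hotel
bravo
kilo
lima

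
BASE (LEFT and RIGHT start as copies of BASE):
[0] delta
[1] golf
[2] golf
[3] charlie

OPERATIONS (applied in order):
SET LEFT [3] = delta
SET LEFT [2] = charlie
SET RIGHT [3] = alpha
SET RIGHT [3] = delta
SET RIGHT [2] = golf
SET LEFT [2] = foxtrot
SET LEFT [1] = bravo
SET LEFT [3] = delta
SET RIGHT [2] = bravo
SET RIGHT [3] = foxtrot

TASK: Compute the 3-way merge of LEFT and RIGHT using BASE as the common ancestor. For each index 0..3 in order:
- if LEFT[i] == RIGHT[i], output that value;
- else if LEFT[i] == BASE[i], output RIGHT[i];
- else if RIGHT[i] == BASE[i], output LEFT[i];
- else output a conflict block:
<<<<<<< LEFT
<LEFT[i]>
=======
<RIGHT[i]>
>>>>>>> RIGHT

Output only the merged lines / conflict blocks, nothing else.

Final LEFT:  [delta, bravo, foxtrot, delta]
Final RIGHT: [delta, golf, bravo, foxtrot]
i=0: L=delta R=delta -> agree -> delta
i=1: L=bravo, R=golf=BASE -> take LEFT -> bravo
i=2: BASE=golf L=foxtrot R=bravo all differ -> CONFLICT
i=3: BASE=charlie L=delta R=foxtrot all differ -> CONFLICT

Answer: delta
bravo
<<<<<<< LEFT
foxtrot
=======
bravo
>>>>>>> RIGHT
<<<<<<< LEFT
delta
=======
foxtrot
>>>>>>> RIGHT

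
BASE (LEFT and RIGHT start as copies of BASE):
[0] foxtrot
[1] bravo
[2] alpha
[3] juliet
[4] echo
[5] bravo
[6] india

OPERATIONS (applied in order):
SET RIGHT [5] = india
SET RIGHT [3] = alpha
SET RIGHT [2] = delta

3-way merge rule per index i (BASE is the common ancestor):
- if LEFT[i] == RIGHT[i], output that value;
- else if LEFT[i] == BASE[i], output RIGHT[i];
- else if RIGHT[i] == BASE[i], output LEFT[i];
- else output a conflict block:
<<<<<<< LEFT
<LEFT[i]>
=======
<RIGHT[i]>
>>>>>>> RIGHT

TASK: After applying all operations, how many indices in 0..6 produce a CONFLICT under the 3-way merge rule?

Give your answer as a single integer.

Answer: 0

Derivation:
Final LEFT:  [foxtrot, bravo, alpha, juliet, echo, bravo, india]
Final RIGHT: [foxtrot, bravo, delta, alpha, echo, india, india]
i=0: L=foxtrot R=foxtrot -> agree -> foxtrot
i=1: L=bravo R=bravo -> agree -> bravo
i=2: L=alpha=BASE, R=delta -> take RIGHT -> delta
i=3: L=juliet=BASE, R=alpha -> take RIGHT -> alpha
i=4: L=echo R=echo -> agree -> echo
i=5: L=bravo=BASE, R=india -> take RIGHT -> india
i=6: L=india R=india -> agree -> india
Conflict count: 0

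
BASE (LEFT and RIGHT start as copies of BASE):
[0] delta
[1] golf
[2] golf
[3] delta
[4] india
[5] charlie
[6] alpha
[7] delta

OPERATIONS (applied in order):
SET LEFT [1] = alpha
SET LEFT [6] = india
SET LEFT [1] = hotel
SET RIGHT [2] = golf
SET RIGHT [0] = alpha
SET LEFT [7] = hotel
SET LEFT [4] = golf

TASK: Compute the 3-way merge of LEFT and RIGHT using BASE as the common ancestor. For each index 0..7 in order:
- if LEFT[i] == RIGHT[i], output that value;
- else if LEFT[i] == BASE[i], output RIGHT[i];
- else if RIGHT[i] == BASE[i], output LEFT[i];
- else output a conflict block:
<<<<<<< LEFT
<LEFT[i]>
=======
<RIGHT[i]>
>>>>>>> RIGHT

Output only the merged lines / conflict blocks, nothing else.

Final LEFT:  [delta, hotel, golf, delta, golf, charlie, india, hotel]
Final RIGHT: [alpha, golf, golf, delta, india, charlie, alpha, delta]
i=0: L=delta=BASE, R=alpha -> take RIGHT -> alpha
i=1: L=hotel, R=golf=BASE -> take LEFT -> hotel
i=2: L=golf R=golf -> agree -> golf
i=3: L=delta R=delta -> agree -> delta
i=4: L=golf, R=india=BASE -> take LEFT -> golf
i=5: L=charlie R=charlie -> agree -> charlie
i=6: L=india, R=alpha=BASE -> take LEFT -> india
i=7: L=hotel, R=delta=BASE -> take LEFT -> hotel

Answer: alpha
hotel
golf
delta
golf
charlie
india
hotel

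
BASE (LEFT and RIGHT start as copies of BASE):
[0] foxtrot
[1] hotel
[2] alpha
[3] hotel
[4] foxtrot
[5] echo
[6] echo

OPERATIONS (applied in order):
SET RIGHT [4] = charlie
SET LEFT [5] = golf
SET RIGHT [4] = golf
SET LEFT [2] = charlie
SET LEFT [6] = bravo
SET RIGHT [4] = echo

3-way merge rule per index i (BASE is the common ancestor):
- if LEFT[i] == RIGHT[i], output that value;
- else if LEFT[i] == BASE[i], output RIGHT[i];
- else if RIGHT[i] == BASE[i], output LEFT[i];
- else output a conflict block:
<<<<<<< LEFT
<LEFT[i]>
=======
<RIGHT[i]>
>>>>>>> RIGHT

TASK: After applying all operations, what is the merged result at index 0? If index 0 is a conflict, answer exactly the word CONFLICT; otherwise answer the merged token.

Answer: foxtrot

Derivation:
Final LEFT:  [foxtrot, hotel, charlie, hotel, foxtrot, golf, bravo]
Final RIGHT: [foxtrot, hotel, alpha, hotel, echo, echo, echo]
i=0: L=foxtrot R=foxtrot -> agree -> foxtrot
i=1: L=hotel R=hotel -> agree -> hotel
i=2: L=charlie, R=alpha=BASE -> take LEFT -> charlie
i=3: L=hotel R=hotel -> agree -> hotel
i=4: L=foxtrot=BASE, R=echo -> take RIGHT -> echo
i=5: L=golf, R=echo=BASE -> take LEFT -> golf
i=6: L=bravo, R=echo=BASE -> take LEFT -> bravo
Index 0 -> foxtrot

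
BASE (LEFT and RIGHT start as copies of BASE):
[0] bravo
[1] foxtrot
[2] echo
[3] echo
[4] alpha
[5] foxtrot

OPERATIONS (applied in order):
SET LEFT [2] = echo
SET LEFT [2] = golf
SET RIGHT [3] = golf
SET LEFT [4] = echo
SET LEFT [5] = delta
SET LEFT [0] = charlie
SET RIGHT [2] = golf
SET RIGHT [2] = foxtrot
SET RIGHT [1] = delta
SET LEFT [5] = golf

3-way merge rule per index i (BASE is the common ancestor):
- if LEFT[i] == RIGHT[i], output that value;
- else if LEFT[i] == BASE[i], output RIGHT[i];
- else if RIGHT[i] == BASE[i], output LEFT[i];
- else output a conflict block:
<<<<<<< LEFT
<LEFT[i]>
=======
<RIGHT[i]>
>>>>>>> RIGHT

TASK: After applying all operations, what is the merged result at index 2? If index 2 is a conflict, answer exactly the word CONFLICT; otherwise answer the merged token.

Answer: CONFLICT

Derivation:
Final LEFT:  [charlie, foxtrot, golf, echo, echo, golf]
Final RIGHT: [bravo, delta, foxtrot, golf, alpha, foxtrot]
i=0: L=charlie, R=bravo=BASE -> take LEFT -> charlie
i=1: L=foxtrot=BASE, R=delta -> take RIGHT -> delta
i=2: BASE=echo L=golf R=foxtrot all differ -> CONFLICT
i=3: L=echo=BASE, R=golf -> take RIGHT -> golf
i=4: L=echo, R=alpha=BASE -> take LEFT -> echo
i=5: L=golf, R=foxtrot=BASE -> take LEFT -> golf
Index 2 -> CONFLICT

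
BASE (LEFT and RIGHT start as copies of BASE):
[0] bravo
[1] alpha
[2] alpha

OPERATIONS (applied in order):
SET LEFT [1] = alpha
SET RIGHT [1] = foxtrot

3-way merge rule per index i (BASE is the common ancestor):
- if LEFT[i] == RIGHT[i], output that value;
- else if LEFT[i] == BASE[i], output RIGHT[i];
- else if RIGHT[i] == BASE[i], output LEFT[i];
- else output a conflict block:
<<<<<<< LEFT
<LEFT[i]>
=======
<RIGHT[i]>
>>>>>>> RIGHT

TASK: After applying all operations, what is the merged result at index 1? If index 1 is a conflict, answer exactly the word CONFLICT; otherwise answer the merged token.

Final LEFT:  [bravo, alpha, alpha]
Final RIGHT: [bravo, foxtrot, alpha]
i=0: L=bravo R=bravo -> agree -> bravo
i=1: L=alpha=BASE, R=foxtrot -> take RIGHT -> foxtrot
i=2: L=alpha R=alpha -> agree -> alpha
Index 1 -> foxtrot

Answer: foxtrot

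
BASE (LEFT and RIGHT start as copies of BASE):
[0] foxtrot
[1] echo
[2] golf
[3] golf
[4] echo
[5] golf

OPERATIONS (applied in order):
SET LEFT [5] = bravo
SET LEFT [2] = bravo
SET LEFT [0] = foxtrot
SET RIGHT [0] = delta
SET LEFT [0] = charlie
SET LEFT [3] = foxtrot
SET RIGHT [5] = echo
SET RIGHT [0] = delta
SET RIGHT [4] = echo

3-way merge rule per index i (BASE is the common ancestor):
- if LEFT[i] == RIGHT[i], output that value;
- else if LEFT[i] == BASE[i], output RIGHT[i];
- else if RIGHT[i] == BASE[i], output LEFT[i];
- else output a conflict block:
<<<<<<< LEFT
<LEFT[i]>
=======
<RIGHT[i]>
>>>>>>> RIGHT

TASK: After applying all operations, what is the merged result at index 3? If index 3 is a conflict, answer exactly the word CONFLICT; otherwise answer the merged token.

Final LEFT:  [charlie, echo, bravo, foxtrot, echo, bravo]
Final RIGHT: [delta, echo, golf, golf, echo, echo]
i=0: BASE=foxtrot L=charlie R=delta all differ -> CONFLICT
i=1: L=echo R=echo -> agree -> echo
i=2: L=bravo, R=golf=BASE -> take LEFT -> bravo
i=3: L=foxtrot, R=golf=BASE -> take LEFT -> foxtrot
i=4: L=echo R=echo -> agree -> echo
i=5: BASE=golf L=bravo R=echo all differ -> CONFLICT
Index 3 -> foxtrot

Answer: foxtrot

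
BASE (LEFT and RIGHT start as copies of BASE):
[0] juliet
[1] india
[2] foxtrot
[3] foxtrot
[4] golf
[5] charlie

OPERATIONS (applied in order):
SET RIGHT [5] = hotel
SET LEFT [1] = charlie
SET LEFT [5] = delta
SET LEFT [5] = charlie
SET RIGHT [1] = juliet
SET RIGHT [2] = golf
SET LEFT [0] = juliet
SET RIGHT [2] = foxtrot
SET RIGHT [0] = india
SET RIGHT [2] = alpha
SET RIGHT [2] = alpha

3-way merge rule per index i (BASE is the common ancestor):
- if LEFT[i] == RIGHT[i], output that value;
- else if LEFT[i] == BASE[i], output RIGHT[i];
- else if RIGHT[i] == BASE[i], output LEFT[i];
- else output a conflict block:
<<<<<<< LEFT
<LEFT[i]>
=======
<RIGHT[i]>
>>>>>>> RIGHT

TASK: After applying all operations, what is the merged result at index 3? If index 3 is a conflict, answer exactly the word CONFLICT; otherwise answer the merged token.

Answer: foxtrot

Derivation:
Final LEFT:  [juliet, charlie, foxtrot, foxtrot, golf, charlie]
Final RIGHT: [india, juliet, alpha, foxtrot, golf, hotel]
i=0: L=juliet=BASE, R=india -> take RIGHT -> india
i=1: BASE=india L=charlie R=juliet all differ -> CONFLICT
i=2: L=foxtrot=BASE, R=alpha -> take RIGHT -> alpha
i=3: L=foxtrot R=foxtrot -> agree -> foxtrot
i=4: L=golf R=golf -> agree -> golf
i=5: L=charlie=BASE, R=hotel -> take RIGHT -> hotel
Index 3 -> foxtrot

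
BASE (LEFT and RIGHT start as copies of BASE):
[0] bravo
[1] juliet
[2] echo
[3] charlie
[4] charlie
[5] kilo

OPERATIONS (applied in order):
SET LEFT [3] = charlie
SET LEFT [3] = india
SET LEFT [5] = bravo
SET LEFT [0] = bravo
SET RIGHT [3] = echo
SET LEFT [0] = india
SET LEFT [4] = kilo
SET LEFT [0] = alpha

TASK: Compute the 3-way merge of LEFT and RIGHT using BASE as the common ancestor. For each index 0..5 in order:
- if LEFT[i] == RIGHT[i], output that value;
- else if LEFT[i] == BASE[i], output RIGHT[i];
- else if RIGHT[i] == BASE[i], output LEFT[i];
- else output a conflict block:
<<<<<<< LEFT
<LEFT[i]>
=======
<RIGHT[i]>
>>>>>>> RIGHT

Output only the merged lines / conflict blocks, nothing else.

Answer: alpha
juliet
echo
<<<<<<< LEFT
india
=======
echo
>>>>>>> RIGHT
kilo
bravo

Derivation:
Final LEFT:  [alpha, juliet, echo, india, kilo, bravo]
Final RIGHT: [bravo, juliet, echo, echo, charlie, kilo]
i=0: L=alpha, R=bravo=BASE -> take LEFT -> alpha
i=1: L=juliet R=juliet -> agree -> juliet
i=2: L=echo R=echo -> agree -> echo
i=3: BASE=charlie L=india R=echo all differ -> CONFLICT
i=4: L=kilo, R=charlie=BASE -> take LEFT -> kilo
i=5: L=bravo, R=kilo=BASE -> take LEFT -> bravo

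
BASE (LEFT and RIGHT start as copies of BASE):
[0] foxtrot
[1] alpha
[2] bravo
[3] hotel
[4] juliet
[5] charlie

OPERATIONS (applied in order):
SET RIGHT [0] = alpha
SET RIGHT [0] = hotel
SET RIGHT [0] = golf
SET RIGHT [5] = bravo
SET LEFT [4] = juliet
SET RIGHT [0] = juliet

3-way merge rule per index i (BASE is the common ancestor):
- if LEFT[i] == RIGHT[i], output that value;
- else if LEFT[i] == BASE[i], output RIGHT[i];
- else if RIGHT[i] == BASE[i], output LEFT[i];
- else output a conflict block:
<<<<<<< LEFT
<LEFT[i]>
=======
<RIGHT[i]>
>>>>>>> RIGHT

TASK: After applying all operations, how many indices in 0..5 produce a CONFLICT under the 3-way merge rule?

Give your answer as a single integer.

Answer: 0

Derivation:
Final LEFT:  [foxtrot, alpha, bravo, hotel, juliet, charlie]
Final RIGHT: [juliet, alpha, bravo, hotel, juliet, bravo]
i=0: L=foxtrot=BASE, R=juliet -> take RIGHT -> juliet
i=1: L=alpha R=alpha -> agree -> alpha
i=2: L=bravo R=bravo -> agree -> bravo
i=3: L=hotel R=hotel -> agree -> hotel
i=4: L=juliet R=juliet -> agree -> juliet
i=5: L=charlie=BASE, R=bravo -> take RIGHT -> bravo
Conflict count: 0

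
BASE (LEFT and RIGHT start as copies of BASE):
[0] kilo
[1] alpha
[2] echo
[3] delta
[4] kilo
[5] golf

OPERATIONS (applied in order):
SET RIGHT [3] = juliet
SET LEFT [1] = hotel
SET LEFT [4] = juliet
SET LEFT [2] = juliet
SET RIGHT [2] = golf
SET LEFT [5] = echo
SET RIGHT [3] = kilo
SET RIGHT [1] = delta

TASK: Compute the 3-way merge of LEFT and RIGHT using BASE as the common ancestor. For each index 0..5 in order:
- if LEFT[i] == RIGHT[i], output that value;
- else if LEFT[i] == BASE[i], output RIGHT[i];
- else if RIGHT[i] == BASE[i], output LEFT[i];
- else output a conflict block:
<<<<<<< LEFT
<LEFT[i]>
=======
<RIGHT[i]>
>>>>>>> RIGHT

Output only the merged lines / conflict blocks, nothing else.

Final LEFT:  [kilo, hotel, juliet, delta, juliet, echo]
Final RIGHT: [kilo, delta, golf, kilo, kilo, golf]
i=0: L=kilo R=kilo -> agree -> kilo
i=1: BASE=alpha L=hotel R=delta all differ -> CONFLICT
i=2: BASE=echo L=juliet R=golf all differ -> CONFLICT
i=3: L=delta=BASE, R=kilo -> take RIGHT -> kilo
i=4: L=juliet, R=kilo=BASE -> take LEFT -> juliet
i=5: L=echo, R=golf=BASE -> take LEFT -> echo

Answer: kilo
<<<<<<< LEFT
hotel
=======
delta
>>>>>>> RIGHT
<<<<<<< LEFT
juliet
=======
golf
>>>>>>> RIGHT
kilo
juliet
echo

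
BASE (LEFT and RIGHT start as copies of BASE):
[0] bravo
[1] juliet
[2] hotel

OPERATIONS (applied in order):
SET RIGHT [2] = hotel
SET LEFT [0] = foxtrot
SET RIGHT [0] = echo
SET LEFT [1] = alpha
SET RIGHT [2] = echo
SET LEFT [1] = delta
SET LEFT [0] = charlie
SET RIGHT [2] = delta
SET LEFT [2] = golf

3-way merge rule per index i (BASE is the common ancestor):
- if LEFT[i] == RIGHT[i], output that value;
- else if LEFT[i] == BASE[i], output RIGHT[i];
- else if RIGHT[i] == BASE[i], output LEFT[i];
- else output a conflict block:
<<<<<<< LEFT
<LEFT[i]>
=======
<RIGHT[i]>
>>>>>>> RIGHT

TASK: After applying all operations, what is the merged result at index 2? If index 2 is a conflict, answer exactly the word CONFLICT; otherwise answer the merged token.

Answer: CONFLICT

Derivation:
Final LEFT:  [charlie, delta, golf]
Final RIGHT: [echo, juliet, delta]
i=0: BASE=bravo L=charlie R=echo all differ -> CONFLICT
i=1: L=delta, R=juliet=BASE -> take LEFT -> delta
i=2: BASE=hotel L=golf R=delta all differ -> CONFLICT
Index 2 -> CONFLICT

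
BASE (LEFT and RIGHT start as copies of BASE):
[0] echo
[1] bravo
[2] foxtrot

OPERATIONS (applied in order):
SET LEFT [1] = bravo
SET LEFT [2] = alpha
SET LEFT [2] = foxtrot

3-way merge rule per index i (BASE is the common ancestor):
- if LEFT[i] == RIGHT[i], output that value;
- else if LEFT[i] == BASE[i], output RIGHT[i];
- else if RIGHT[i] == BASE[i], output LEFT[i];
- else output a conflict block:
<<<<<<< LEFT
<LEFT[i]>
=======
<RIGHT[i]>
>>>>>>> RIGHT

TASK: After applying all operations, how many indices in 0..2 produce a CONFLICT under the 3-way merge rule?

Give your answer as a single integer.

Answer: 0

Derivation:
Final LEFT:  [echo, bravo, foxtrot]
Final RIGHT: [echo, bravo, foxtrot]
i=0: L=echo R=echo -> agree -> echo
i=1: L=bravo R=bravo -> agree -> bravo
i=2: L=foxtrot R=foxtrot -> agree -> foxtrot
Conflict count: 0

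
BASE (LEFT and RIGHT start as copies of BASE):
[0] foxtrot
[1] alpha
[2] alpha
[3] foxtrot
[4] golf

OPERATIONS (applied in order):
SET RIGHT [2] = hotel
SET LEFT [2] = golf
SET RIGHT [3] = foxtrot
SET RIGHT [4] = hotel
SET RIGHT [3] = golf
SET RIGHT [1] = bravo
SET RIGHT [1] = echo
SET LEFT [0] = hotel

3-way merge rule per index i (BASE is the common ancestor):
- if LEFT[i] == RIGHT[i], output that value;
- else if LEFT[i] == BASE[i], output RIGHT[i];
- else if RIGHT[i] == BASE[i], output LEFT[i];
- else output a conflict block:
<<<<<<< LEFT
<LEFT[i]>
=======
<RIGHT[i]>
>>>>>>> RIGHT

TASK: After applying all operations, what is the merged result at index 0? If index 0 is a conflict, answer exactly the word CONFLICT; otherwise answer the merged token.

Final LEFT:  [hotel, alpha, golf, foxtrot, golf]
Final RIGHT: [foxtrot, echo, hotel, golf, hotel]
i=0: L=hotel, R=foxtrot=BASE -> take LEFT -> hotel
i=1: L=alpha=BASE, R=echo -> take RIGHT -> echo
i=2: BASE=alpha L=golf R=hotel all differ -> CONFLICT
i=3: L=foxtrot=BASE, R=golf -> take RIGHT -> golf
i=4: L=golf=BASE, R=hotel -> take RIGHT -> hotel
Index 0 -> hotel

Answer: hotel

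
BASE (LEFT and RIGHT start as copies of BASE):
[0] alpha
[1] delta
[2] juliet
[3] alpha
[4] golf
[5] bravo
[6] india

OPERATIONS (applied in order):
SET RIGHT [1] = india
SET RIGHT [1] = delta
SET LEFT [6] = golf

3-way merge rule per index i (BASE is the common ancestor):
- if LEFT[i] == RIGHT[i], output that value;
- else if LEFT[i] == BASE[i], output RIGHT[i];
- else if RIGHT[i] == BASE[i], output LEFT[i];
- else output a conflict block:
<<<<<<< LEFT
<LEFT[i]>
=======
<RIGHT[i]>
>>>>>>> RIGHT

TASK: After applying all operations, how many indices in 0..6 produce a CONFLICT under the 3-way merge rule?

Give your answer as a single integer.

Final LEFT:  [alpha, delta, juliet, alpha, golf, bravo, golf]
Final RIGHT: [alpha, delta, juliet, alpha, golf, bravo, india]
i=0: L=alpha R=alpha -> agree -> alpha
i=1: L=delta R=delta -> agree -> delta
i=2: L=juliet R=juliet -> agree -> juliet
i=3: L=alpha R=alpha -> agree -> alpha
i=4: L=golf R=golf -> agree -> golf
i=5: L=bravo R=bravo -> agree -> bravo
i=6: L=golf, R=india=BASE -> take LEFT -> golf
Conflict count: 0

Answer: 0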